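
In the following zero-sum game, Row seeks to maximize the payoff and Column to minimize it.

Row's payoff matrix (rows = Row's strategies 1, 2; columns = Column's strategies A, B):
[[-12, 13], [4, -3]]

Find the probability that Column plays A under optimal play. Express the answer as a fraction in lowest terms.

1/2

Row minima are -12 and -3, so Row's maximin is -3; column maxima are 4 and 13, so Column's minimax is 4. These differ, so the equilibrium is in mixed strategies.
Let Column play A with probability q. Row is indifferent when −12q + 13(1−q) = 4q − 3(1−q), giving q = 1/2.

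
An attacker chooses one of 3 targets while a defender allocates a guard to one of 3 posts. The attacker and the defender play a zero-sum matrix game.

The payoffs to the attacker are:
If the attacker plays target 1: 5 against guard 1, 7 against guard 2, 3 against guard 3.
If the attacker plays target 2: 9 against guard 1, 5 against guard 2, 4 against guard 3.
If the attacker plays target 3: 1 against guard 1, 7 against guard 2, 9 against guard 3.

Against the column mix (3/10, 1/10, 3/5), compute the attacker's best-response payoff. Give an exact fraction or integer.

target 1: (5)·(3/10) + (7)·(1/10) + (3)·(3/5) = 4.
target 2: (9)·(3/10) + (5)·(1/10) + (4)·(3/5) = 28/5.
target 3: (1)·(3/10) + (7)·(1/10) + (9)·(3/5) = 32/5.
The best pure response is target 3 with expected payoff 32/5.

32/5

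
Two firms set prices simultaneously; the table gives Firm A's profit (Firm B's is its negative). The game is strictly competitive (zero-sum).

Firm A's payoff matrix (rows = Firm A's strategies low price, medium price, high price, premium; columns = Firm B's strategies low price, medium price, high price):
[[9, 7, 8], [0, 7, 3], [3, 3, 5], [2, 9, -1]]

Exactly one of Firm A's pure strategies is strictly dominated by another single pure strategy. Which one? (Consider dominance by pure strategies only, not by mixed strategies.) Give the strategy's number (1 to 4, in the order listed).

Compare high price with low price: 9 > 3, 7 > 3, 8 > 5.
So low price strictly dominates high price for Firm A; high price is strictly dominated.

3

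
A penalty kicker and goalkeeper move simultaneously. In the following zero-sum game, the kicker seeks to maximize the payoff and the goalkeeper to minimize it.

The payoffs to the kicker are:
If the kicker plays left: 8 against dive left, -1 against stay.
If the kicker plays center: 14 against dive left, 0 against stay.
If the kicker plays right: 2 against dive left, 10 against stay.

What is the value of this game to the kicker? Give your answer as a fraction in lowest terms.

70/11

Row left is strictly dominated by row center, so the kicker never plays it.
The remaining 2×2 game on (center, right) × (dive left, stay) has no saddle point. Let the kicker play center with probability p; indifference gives 14p + 2(1−p) = 10(1−p), so p = 4/11.
Similarly the goalkeeper's optimal q on dive left is 5/11, and the value is 14·(5/11) + (0)·(6/11) = 70/11.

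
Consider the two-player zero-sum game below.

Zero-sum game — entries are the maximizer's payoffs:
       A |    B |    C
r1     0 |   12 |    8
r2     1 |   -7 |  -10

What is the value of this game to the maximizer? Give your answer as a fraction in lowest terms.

8/19

Column B is strictly dominated by C for the minimizer (it gives the maximizer more in every row).
The remaining 2×2 game on (r1, r2) × (A, C) has no saddle point. Let the maximizer play r1 with probability p; indifference gives (1−p) = 8p − 10(1−p), so p = 11/19.
Similarly the minimizer's optimal q on A is 18/19, and the value is 0·(18/19) + (8)·(1/19) = 8/19.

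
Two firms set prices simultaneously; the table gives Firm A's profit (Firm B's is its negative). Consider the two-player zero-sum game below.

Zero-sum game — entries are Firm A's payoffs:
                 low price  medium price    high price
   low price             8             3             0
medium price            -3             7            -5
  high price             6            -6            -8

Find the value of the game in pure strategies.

Row minima: 0, -5, -8 → Firm A's maximin is 0.
Column maxima: 8, 7, 0 → Firm B's minimax is 0.
They coincide at (low price, high price), so the value is 0.

0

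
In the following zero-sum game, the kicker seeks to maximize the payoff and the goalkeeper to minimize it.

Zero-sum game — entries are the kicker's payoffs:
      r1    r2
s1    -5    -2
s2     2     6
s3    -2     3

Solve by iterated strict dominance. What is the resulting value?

2

Column r2 is strictly dominated by r1 for the goalkeeper (-5<-2, 2<6, -2<3); eliminate r2.
Row s3 is strictly dominated by row s2 (2>-2); eliminate s3.
Row s1 is strictly dominated by row s2 (2>-5); eliminate s1.
Only (s2, r1) remains, with payoff 2.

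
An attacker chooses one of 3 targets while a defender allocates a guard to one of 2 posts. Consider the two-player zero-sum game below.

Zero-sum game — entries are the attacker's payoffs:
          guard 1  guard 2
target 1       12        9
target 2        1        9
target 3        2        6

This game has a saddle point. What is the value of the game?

Row minima: 9, 1, 2 → the attacker's maximin is 9.
Column maxima: 12, 9 → the defender's minimax is 9.
They coincide at (target 1, guard 2), so the value is 9.

9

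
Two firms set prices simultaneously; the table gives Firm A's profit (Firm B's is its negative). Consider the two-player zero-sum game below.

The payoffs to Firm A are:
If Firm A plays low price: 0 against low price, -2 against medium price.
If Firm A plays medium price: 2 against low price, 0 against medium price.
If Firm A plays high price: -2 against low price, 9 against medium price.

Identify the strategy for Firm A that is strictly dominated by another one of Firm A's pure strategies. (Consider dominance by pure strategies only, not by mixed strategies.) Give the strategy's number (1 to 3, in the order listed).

Compare low price with medium price: 2 > 0, 0 > -2.
So medium price strictly dominates low price for Firm A; low price is strictly dominated.

1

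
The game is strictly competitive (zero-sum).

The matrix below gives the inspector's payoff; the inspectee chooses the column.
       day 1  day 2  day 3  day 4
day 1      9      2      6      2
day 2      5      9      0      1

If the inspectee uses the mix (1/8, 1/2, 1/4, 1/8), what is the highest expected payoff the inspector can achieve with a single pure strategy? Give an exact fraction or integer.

21/4

day 1: (9)·(1/8) + (2)·(1/2) + (6)·(1/4) + (2)·(1/8) = 31/8.
day 2: (5)·(1/8) + (9)·(1/2) + (0)·(1/4) + (1)·(1/8) = 21/4.
The best pure response is day 2 with expected payoff 21/4.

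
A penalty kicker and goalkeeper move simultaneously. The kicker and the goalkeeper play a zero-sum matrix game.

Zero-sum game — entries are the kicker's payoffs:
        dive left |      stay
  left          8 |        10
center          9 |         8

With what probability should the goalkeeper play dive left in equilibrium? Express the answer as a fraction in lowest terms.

2/3

Row minima are 8 and 8, so the kicker's maximin is 8; column maxima are 9 and 10, so the goalkeeper's minimax is 9. These differ, so the equilibrium is in mixed strategies.
Let the goalkeeper play dive left with probability q. The kicker is indifferent when 8q + 10(1−q) = 9q + 8(1−q), giving q = 2/3.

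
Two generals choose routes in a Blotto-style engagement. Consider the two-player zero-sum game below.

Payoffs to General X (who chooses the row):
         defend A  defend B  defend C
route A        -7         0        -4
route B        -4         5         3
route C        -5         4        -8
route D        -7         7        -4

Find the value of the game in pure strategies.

Row minima: -7, -4, -8, -7 → General X's maximin is -4.
Column maxima: -4, 7, 3 → General Y's minimax is -4.
They coincide at (route B, defend A), so the value is -4.

-4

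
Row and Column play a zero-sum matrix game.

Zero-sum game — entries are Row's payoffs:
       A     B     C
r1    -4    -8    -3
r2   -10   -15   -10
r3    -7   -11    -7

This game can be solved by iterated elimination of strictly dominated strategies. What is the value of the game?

-8

Column C is strictly dominated by B for Column (-8<-3, -15<-10, -11<-7); eliminate C.
Column A is strictly dominated by B for Column (-8<-4, -15<-10, -11<-7); eliminate A.
Row r3 is strictly dominated by row r1 (-8>-11); eliminate r3.
Row r2 is strictly dominated by row r1 (-8>-15); eliminate r2.
Only (r1, B) remains, with payoff -8.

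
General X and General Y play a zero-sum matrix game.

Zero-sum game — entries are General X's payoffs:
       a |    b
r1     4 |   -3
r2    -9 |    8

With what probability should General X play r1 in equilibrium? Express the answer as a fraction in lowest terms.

Row minima are -3 and -9, so General X's maximin is -3; column maxima are 4 and 8, so General Y's minimax is 4. These differ, so the equilibrium is in mixed strategies.
Let General X play r1 with probability p. General Y is indifferent when 4p − 9(1−p) = −3p + 8(1−p), giving p = 17/24.

17/24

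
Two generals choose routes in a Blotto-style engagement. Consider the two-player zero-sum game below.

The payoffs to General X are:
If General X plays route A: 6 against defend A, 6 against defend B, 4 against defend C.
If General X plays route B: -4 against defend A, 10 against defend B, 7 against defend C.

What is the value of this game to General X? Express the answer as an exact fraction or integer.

Column defend B is strictly dominated by defend C for General Y (it gives General X more in every row).
The remaining 2×2 game on (route A, route B) × (defend A, defend C) has no saddle point. Let General X play route A with probability p; indifference gives 6p − 4(1−p) = 4p + 7(1−p), so p = 11/13.
Similarly General Y's optimal q on defend A is 3/13, and the value is 6·(3/13) + (4)·(10/13) = 58/13.

58/13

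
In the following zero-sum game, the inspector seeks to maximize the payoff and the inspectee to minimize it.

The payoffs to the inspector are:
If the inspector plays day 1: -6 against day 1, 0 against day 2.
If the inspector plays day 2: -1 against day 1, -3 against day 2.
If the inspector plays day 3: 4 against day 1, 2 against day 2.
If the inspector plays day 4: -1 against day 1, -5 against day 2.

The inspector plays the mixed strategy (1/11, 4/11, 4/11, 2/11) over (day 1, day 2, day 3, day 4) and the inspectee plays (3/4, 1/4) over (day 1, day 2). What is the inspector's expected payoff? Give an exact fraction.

-1/22

Against (3/4, 1/4), each row's expected payoff is day 1: -9/2; day 2: -3/2; day 3: 7/2; day 4: -2.
Taking the (1/11, 4/11, 4/11, 2/11)-weighted average: (1/11)·(-9/2) + (4/11)·(-3/2) + (4/11)·(7/2) + (2/11)·(-2) = -1/22.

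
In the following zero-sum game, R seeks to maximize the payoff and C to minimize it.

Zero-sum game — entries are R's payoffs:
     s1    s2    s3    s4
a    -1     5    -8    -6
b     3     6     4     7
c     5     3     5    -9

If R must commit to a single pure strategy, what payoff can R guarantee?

The worst-case payoff for each row is a: -8, b: 3, c: -9.
The best of these is 3.

3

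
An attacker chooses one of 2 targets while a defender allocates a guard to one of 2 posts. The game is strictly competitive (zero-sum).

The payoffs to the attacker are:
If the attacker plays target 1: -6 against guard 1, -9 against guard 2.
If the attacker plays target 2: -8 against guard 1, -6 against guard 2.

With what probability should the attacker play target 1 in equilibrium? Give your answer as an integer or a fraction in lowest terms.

2/5

Row minima are -9 and -8, so the attacker's maximin is -8; column maxima are -6 and -6, so the defender's minimax is -6. These differ, so the equilibrium is in mixed strategies.
Let the attacker play target 1 with probability p. The defender is indifferent when −6p − 8(1−p) = −9p − 6(1−p), giving p = 2/5.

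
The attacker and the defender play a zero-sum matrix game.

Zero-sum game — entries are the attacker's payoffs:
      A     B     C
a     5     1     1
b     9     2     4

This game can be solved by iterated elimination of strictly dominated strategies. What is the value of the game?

Row a is strictly dominated by row b (9>5, 2>1, 4>1); eliminate a.
Column C is strictly dominated by B for the defender (2<4); eliminate C.
Column A is strictly dominated by B for the defender (2<9); eliminate A.
Only (b, B) remains, with payoff 2.

2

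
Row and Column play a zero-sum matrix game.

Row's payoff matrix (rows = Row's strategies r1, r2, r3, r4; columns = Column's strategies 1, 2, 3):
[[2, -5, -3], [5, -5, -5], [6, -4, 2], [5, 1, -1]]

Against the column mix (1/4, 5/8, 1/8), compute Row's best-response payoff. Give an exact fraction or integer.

r1: (2)·(1/4) + (-5)·(5/8) + (-3)·(1/8) = -3.
r2: (5)·(1/4) + (-5)·(5/8) + (-5)·(1/8) = -5/2.
r3: (6)·(1/4) + (-4)·(5/8) + (2)·(1/8) = -3/4.
r4: (5)·(1/4) + (1)·(5/8) + (-1)·(1/8) = 7/4.
The best pure response is r4 with expected payoff 7/4.

7/4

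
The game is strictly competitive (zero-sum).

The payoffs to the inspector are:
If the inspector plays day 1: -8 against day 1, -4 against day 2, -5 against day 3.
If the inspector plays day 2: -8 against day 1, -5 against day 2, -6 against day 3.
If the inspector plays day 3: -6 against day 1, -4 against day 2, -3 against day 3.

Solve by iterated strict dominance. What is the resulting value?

Column day 3 is strictly dominated by day 1 for the inspectee (-8<-5, -8<-6, -6<-3); eliminate day 3.
Row day 2 is strictly dominated by row day 3 (-6>-8, -4>-5); eliminate day 2.
Column day 2 is strictly dominated by day 1 for the inspectee (-8<-4, -6<-4); eliminate day 2.
Row day 1 is strictly dominated by row day 3 (-6>-8); eliminate day 1.
Only (day 3, day 1) remains, with payoff -6.

-6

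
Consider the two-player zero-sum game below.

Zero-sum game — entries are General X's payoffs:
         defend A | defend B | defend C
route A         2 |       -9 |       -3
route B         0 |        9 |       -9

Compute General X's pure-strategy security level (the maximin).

-9

The worst-case payoff for each row is route A: -9, route B: -9.
The best of these is -9.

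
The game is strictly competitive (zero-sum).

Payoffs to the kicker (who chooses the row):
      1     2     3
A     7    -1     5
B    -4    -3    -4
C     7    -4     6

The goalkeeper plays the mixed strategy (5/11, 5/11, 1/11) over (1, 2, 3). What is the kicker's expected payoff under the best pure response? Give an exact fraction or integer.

A: (7)·(5/11) + (-1)·(5/11) + (5)·(1/11) = 35/11.
B: (-4)·(5/11) + (-3)·(5/11) + (-4)·(1/11) = -39/11.
C: (7)·(5/11) + (-4)·(5/11) + (6)·(1/11) = 21/11.
The best pure response is A with expected payoff 35/11.

35/11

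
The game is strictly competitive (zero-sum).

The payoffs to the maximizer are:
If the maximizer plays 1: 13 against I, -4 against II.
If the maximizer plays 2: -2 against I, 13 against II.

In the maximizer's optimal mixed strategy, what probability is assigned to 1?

15/32

Row minima are -4 and -2, so the maximizer's maximin is -2; column maxima are 13 and 13, so the minimizer's minimax is 13. These differ, so the equilibrium is in mixed strategies.
Let the maximizer play 1 with probability p. The minimizer is indifferent when 13p − 2(1−p) = −4p + 13(1−p), giving p = 15/32.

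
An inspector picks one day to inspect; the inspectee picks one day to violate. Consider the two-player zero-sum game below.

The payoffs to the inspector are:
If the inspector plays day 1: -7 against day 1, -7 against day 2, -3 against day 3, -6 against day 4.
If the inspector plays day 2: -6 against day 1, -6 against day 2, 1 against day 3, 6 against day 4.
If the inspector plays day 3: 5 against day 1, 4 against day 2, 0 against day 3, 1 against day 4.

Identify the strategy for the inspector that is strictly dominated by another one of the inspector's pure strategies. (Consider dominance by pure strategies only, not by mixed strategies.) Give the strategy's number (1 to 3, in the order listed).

1

Compare day 1 with day 2: -6 > -7, -6 > -7, 1 > -3, 6 > -6.
So day 2 strictly dominates day 1 for the inspector; day 1 is strictly dominated.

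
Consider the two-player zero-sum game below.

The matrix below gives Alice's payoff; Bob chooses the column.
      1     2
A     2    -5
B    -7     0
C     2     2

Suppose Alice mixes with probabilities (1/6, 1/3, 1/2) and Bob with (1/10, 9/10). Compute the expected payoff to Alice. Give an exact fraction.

Against (1/10, 9/10), each row's expected payoff is A: -43/10; B: -7/10; C: 2.
Taking the (1/6, 1/3, 1/2)-weighted average: (1/6)·(-43/10) + (1/3)·(-7/10) + (1/2)·(2) = 1/20.

1/20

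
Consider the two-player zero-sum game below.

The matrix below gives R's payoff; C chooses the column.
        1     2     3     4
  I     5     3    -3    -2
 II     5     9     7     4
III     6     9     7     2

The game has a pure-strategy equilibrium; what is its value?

4

Row minima: -3, 4, 2 → R's maximin is 4.
Column maxima: 6, 9, 7, 4 → C's minimax is 4.
They coincide at (II, 4), so the value is 4.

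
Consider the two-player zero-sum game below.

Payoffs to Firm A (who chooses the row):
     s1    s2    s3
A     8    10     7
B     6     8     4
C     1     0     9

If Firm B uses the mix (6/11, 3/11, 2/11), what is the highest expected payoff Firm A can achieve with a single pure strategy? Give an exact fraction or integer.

A: (8)·(6/11) + (10)·(3/11) + (7)·(2/11) = 92/11.
B: (6)·(6/11) + (8)·(3/11) + (4)·(2/11) = 68/11.
C: (1)·(6/11) + (0)·(3/11) + (9)·(2/11) = 24/11.
The best pure response is A with expected payoff 92/11.

92/11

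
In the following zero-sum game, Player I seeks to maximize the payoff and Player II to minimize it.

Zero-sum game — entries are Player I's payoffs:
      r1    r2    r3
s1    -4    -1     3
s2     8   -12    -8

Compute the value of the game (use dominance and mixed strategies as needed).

-56/23

Column r3 is strictly dominated by r2 for Player II (it gives Player I more in every row).
The remaining 2×2 game on (s1, s2) × (r1, r2) has no saddle point. Let Player I play s1 with probability p; indifference gives −4p + 8(1−p) = −p − 12(1−p), so p = 20/23.
Similarly Player II's optimal q on r1 is 11/23, and the value is -4·(11/23) + (-1)·(12/23) = -56/23.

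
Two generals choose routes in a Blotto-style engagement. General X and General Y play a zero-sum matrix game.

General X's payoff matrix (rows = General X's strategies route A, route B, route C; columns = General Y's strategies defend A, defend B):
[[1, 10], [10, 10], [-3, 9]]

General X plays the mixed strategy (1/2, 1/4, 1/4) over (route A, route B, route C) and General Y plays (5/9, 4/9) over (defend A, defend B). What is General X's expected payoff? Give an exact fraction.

Against (5/9, 4/9), each row's expected payoff is route A: 5; route B: 10; route C: 7/3.
Taking the (1/2, 1/4, 1/4)-weighted average: (1/2)·(5) + (1/4)·(10) + (1/4)·(7/3) = 67/12.

67/12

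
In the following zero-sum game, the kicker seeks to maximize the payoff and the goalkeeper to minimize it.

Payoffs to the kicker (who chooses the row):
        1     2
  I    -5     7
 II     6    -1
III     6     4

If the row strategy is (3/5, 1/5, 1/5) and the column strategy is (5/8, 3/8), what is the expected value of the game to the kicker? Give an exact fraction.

57/40

Against (5/8, 3/8), each row's expected payoff is I: -1/2; II: 27/8; III: 21/4.
Taking the (3/5, 1/5, 1/5)-weighted average: (3/5)·(-1/2) + (1/5)·(27/8) + (1/5)·(21/4) = 57/40.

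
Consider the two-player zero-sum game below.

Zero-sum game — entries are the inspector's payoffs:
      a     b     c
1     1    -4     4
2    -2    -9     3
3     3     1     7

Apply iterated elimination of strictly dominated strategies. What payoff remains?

1

Row 1 is strictly dominated by row 3 (3>1, 1>-4, 7>4); eliminate 1.
Column c is strictly dominated by a for the inspectee (-2<3, 3<7); eliminate c.
Column a is strictly dominated by b for the inspectee (-9<-2, 1<3); eliminate a.
Row 2 is strictly dominated by row 3 (1>-9); eliminate 2.
Only (3, b) remains, with payoff 1.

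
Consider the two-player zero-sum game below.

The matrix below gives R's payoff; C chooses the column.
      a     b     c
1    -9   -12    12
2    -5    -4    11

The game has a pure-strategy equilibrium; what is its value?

-5

Row minima: -12, -5 → R's maximin is -5.
Column maxima: -5, -4, 12 → C's minimax is -5.
They coincide at (2, a), so the value is -5.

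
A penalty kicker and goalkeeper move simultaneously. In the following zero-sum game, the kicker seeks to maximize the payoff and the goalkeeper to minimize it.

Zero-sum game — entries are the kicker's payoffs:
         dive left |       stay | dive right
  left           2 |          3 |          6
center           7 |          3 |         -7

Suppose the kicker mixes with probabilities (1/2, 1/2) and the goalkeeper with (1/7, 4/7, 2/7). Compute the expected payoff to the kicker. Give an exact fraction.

31/14

Against (1/7, 4/7, 2/7), each row's expected payoff is left: 26/7; center: 5/7.
Taking the (1/2, 1/2)-weighted average: (1/2)·(26/7) + (1/2)·(5/7) = 31/14.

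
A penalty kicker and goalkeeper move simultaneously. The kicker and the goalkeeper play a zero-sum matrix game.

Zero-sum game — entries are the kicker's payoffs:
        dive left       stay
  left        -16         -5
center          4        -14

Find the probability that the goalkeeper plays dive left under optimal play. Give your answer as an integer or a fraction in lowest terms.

9/29

Row minima are -16 and -14, so the kicker's maximin is -14; column maxima are 4 and -5, so the goalkeeper's minimax is -5. These differ, so the equilibrium is in mixed strategies.
Let the goalkeeper play dive left with probability q. The kicker is indifferent when −16q − 5(1−q) = 4q − 14(1−q), giving q = 9/29.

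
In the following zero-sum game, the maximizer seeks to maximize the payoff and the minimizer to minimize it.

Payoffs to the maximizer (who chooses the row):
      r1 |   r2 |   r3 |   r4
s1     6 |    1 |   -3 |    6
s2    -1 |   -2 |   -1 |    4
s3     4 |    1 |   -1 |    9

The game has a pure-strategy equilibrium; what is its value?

Row minima: -3, -2, -1 → the maximizer's maximin is -1.
Column maxima: 6, 1, -1, 9 → the minimizer's minimax is -1.
They coincide at (s3, r3), so the value is -1.

-1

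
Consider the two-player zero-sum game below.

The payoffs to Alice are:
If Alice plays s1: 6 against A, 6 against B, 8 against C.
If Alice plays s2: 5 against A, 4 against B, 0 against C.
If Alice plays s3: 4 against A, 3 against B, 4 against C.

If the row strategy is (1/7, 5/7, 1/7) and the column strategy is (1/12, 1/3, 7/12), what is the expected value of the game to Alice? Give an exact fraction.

Against (1/12, 1/3, 7/12), each row's expected payoff is s1: 43/6; s2: 7/4; s3: 11/3.
Taking the (1/7, 5/7, 1/7)-weighted average: (1/7)·(43/6) + (5/7)·(7/4) + (1/7)·(11/3) = 235/84.

235/84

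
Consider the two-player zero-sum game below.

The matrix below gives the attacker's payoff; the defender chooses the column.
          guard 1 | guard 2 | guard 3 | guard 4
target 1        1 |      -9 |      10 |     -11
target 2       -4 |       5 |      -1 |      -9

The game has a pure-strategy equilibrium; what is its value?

Row minima: -11, -9 → the attacker's maximin is -9.
Column maxima: 1, 5, 10, -9 → the defender's minimax is -9.
They coincide at (target 2, guard 4), so the value is -9.

-9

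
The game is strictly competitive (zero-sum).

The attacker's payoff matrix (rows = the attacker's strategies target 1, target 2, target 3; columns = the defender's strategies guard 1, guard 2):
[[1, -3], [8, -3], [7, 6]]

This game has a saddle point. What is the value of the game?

Row minima: -3, -3, 6 → the attacker's maximin is 6.
Column maxima: 8, 6 → the defender's minimax is 6.
They coincide at (target 3, guard 2), so the value is 6.

6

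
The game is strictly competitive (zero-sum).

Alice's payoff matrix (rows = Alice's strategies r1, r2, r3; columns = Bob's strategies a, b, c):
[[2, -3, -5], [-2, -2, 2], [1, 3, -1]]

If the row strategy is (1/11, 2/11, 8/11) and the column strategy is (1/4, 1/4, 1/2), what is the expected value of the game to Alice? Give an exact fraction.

Against (1/4, 1/4, 1/2), each row's expected payoff is r1: -11/4; r2: 0; r3: 1/2.
Taking the (1/11, 2/11, 8/11)-weighted average: (1/11)·(-11/4) + (2/11)·(0) + (8/11)·(1/2) = 5/44.

5/44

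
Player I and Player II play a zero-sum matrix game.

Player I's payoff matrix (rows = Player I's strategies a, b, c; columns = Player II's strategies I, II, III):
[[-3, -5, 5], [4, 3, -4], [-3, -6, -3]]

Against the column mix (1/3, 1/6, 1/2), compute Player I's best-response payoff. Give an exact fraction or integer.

2/3

a: (-3)·(1/3) + (-5)·(1/6) + (5)·(1/2) = 2/3.
b: (4)·(1/3) + (3)·(1/6) + (-4)·(1/2) = -1/6.
c: (-3)·(1/3) + (-6)·(1/6) + (-3)·(1/2) = -7/2.
The best pure response is a with expected payoff 2/3.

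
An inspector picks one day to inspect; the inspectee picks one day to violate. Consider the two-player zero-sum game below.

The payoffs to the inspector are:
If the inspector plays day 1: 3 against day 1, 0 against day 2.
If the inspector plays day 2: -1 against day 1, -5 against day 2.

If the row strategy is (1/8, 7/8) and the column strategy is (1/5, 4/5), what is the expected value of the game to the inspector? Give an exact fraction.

Against (1/5, 4/5), each row's expected payoff is day 1: 3/5; day 2: -21/5.
Taking the (1/8, 7/8)-weighted average: (1/8)·(3/5) + (7/8)·(-21/5) = -18/5.

-18/5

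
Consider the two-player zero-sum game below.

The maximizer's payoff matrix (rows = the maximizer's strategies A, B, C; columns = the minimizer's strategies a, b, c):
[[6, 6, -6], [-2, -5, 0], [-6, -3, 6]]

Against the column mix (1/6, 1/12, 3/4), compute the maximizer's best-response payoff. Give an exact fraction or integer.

A: (6)·(1/6) + (6)·(1/12) + (-6)·(3/4) = -3.
B: (-2)·(1/6) + (-5)·(1/12) + (0)·(3/4) = -3/4.
C: (-6)·(1/6) + (-3)·(1/12) + (6)·(3/4) = 13/4.
The best pure response is C with expected payoff 13/4.

13/4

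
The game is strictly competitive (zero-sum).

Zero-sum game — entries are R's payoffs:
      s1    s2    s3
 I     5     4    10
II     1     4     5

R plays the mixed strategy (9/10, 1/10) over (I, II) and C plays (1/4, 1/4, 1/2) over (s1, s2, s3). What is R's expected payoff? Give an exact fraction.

69/10

Against (1/4, 1/4, 1/2), each row's expected payoff is I: 29/4; II: 15/4.
Taking the (9/10, 1/10)-weighted average: (9/10)·(29/4) + (1/10)·(15/4) = 69/10.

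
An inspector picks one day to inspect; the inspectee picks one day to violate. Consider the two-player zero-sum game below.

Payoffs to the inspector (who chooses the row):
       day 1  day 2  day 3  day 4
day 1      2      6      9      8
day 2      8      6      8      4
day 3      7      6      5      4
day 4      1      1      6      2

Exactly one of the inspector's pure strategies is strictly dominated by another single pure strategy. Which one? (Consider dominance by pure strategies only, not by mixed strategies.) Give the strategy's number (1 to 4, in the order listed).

4

Compare day 4 with day 1: 2 > 1, 6 > 1, 9 > 6, 8 > 2.
So day 1 strictly dominates day 4 for the inspector; day 4 is strictly dominated.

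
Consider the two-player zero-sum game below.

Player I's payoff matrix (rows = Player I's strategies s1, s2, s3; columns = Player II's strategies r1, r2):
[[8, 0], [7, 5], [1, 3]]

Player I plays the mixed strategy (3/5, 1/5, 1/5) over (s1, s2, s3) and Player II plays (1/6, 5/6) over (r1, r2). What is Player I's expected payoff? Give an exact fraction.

12/5

Against (1/6, 5/6), each row's expected payoff is s1: 4/3; s2: 16/3; s3: 8/3.
Taking the (3/5, 1/5, 1/5)-weighted average: (3/5)·(4/3) + (1/5)·(16/3) + (1/5)·(8/3) = 12/5.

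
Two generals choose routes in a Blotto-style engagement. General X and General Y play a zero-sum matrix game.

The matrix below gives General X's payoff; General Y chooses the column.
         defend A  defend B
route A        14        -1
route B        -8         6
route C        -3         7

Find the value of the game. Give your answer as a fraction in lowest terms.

Row route B is strictly dominated by row route C, so General X never plays it.
The remaining 2×2 game on (route A, route C) × (defend A, defend B) has no saddle point. Let General X play route A with probability p; indifference gives 14p − 3(1−p) = −p + 7(1−p), so p = 2/5.
Similarly General Y's optimal q on defend A is 8/25, and the value is 14·(8/25) + (-1)·(17/25) = 19/5.

19/5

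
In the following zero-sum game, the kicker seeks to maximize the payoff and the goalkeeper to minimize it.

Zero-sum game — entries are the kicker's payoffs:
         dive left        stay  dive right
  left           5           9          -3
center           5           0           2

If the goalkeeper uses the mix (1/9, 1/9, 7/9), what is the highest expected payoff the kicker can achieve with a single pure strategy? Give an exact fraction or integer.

left: (5)·(1/9) + (9)·(1/9) + (-3)·(7/9) = -7/9.
center: (5)·(1/9) + (0)·(1/9) + (2)·(7/9) = 19/9.
The best pure response is center with expected payoff 19/9.

19/9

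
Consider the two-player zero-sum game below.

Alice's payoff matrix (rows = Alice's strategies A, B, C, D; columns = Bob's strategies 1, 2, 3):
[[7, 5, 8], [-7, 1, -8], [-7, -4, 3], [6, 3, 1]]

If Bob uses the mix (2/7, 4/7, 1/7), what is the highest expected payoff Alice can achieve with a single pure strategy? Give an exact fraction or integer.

6

A: (7)·(2/7) + (5)·(4/7) + (8)·(1/7) = 6.
B: (-7)·(2/7) + (1)·(4/7) + (-8)·(1/7) = -18/7.
C: (-7)·(2/7) + (-4)·(4/7) + (3)·(1/7) = -27/7.
D: (6)·(2/7) + (3)·(4/7) + (1)·(1/7) = 25/7.
The best pure response is A with expected payoff 6.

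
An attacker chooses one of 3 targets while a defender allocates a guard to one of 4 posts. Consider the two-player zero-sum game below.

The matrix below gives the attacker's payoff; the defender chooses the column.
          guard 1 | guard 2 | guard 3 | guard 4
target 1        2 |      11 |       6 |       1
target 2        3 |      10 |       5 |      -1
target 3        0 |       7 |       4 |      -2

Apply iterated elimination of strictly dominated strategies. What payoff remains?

Row target 3 is strictly dominated by row target 1 (2>0, 11>7, 6>4, 1>-2); eliminate target 3.
Column guard 3 is strictly dominated by guard 1 for the defender (2<6, 3<5); eliminate guard 3.
Column guard 2 is strictly dominated by guard 1 for the defender (2<11, 3<10); eliminate guard 2.
Column guard 1 is strictly dominated by guard 4 for the defender (1<2, -1<3); eliminate guard 1.
Row target 2 is strictly dominated by row target 1 (1>-1); eliminate target 2.
Only (target 1, guard 4) remains, with payoff 1.

1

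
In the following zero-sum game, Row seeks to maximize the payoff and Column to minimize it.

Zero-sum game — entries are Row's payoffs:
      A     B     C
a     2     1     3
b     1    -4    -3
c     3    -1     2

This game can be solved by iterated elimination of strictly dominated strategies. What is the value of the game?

Row b is strictly dominated by row a (2>1, 1>-4, 3>-3); eliminate b.
Column C is strictly dominated by B for Column (1<3, -1<2); eliminate C.
Column A is strictly dominated by B for Column (1<2, -1<3); eliminate A.
Row c is strictly dominated by row a (1>-1); eliminate c.
Only (a, B) remains, with payoff 1.

1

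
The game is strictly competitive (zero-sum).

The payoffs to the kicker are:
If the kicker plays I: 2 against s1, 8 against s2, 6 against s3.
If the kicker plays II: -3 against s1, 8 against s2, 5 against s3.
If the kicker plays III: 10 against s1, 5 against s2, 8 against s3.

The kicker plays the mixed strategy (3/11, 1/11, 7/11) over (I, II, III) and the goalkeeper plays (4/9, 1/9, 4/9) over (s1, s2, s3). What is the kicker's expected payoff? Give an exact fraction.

75/11

Against (4/9, 1/9, 4/9), each row's expected payoff is I: 40/9; II: 16/9; III: 77/9.
Taking the (3/11, 1/11, 7/11)-weighted average: (3/11)·(40/9) + (1/11)·(16/9) + (7/11)·(77/9) = 75/11.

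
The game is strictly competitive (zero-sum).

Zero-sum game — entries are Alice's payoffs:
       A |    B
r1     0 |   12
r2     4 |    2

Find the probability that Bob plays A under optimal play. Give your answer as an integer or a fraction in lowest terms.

Row minima are 0 and 2, so Alice's maximin is 2; column maxima are 4 and 12, so Bob's minimax is 4. These differ, so the equilibrium is in mixed strategies.
Let Bob play A with probability q. Alice is indifferent when 12(1−q) = 4q + 2(1−q), giving q = 5/7.

5/7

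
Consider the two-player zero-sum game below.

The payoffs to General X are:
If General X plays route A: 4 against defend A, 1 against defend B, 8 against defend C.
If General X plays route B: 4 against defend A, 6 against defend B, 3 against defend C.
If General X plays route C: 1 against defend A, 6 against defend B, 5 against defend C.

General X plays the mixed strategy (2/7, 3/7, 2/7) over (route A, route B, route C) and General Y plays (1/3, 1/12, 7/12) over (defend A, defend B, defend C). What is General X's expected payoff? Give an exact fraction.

365/84

Against (1/3, 1/12, 7/12), each row's expected payoff is route A: 73/12; route B: 43/12; route C: 15/4.
Taking the (2/7, 3/7, 2/7)-weighted average: (2/7)·(73/12) + (3/7)·(43/12) + (2/7)·(15/4) = 365/84.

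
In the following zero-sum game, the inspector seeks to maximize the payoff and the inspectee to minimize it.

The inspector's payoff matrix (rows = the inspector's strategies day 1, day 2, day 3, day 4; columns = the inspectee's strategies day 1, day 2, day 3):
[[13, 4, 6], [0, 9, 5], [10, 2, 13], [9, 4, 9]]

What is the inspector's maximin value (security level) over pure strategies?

The worst-case payoff for each row is day 1: 4, day 2: 0, day 3: 2, day 4: 4.
The best of these is 4.

4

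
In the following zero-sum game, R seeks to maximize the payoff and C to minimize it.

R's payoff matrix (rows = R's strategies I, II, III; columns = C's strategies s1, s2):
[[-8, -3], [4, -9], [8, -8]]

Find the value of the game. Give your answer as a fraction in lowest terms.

-88/21

Row II is strictly dominated by row III, so R never plays it.
The remaining 2×2 game on (I, III) × (s1, s2) has no saddle point. Let R play I with probability p; indifference gives −8p + 8(1−p) = −3p − 8(1−p), so p = 16/21.
Similarly C's optimal q on s1 is 5/21, and the value is -8·(5/21) + (-3)·(16/21) = -88/21.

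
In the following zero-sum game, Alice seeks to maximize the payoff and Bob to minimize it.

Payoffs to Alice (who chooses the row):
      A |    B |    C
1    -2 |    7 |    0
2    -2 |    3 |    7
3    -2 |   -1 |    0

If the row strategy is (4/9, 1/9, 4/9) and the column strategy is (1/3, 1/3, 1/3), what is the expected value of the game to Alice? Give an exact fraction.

Against (1/3, 1/3, 1/3), each row's expected payoff is 1: 5/3; 2: 8/3; 3: -1.
Taking the (4/9, 1/9, 4/9)-weighted average: (4/9)·(5/3) + (1/9)·(8/3) + (4/9)·(-1) = 16/27.

16/27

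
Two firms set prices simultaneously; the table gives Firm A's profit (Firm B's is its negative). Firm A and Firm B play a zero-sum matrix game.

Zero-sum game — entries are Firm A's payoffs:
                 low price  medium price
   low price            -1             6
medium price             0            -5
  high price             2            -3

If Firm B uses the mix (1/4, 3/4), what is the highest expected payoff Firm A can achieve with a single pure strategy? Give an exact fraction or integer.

low price: (-1)·(1/4) + (6)·(3/4) = 17/4.
medium price: (0)·(1/4) + (-5)·(3/4) = -15/4.
high price: (2)·(1/4) + (-3)·(3/4) = -7/4.
The best pure response is low price with expected payoff 17/4.

17/4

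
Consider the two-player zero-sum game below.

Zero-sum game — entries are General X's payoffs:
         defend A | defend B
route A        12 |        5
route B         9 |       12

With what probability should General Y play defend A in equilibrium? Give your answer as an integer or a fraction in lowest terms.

7/10

Row minima are 5 and 9, so General X's maximin is 9; column maxima are 12 and 12, so General Y's minimax is 12. These differ, so the equilibrium is in mixed strategies.
Let General Y play defend A with probability q. General X is indifferent when 12q + 5(1−q) = 9q + 12(1−q), giving q = 7/10.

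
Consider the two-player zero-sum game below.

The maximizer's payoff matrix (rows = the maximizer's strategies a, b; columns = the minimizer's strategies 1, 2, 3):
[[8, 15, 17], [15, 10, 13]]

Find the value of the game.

Column 3 is strictly dominated by 2 for the minimizer (it gives the maximizer more in every row).
The remaining 2×2 game on (a, b) × (1, 2) has no saddle point. Let the maximizer play a with probability p; indifference gives 8p + 15(1−p) = 15p + 10(1−p), so p = 5/12.
Similarly the minimizer's optimal q on 1 is 5/12, and the value is 8·(5/12) + (15)·(7/12) = 145/12.

145/12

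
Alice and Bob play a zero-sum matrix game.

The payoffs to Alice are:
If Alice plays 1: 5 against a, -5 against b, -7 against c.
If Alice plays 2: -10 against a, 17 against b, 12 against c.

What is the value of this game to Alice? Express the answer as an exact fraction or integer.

Column b is strictly dominated by c for Bob (it gives Alice more in every row).
The remaining 2×2 game on (1, 2) × (a, c) has no saddle point. Let Alice play 1 with probability p; indifference gives 5p − 10(1−p) = −7p + 12(1−p), so p = 11/17.
Similarly Bob's optimal q on a is 19/34, and the value is 5·(19/34) + (-7)·(15/34) = -5/17.

-5/17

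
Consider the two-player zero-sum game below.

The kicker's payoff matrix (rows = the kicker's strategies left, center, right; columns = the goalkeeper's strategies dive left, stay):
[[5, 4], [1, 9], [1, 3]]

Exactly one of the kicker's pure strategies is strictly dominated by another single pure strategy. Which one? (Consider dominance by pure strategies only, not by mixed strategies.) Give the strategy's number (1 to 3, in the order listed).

3

Compare right with left: 5 > 1, 4 > 3.
So left strictly dominates right for the kicker; right is strictly dominated.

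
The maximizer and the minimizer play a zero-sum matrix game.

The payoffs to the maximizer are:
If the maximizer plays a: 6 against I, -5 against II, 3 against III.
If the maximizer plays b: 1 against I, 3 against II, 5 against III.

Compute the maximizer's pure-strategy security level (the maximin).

1

The worst-case payoff for each row is a: -5, b: 1.
The best of these is 1.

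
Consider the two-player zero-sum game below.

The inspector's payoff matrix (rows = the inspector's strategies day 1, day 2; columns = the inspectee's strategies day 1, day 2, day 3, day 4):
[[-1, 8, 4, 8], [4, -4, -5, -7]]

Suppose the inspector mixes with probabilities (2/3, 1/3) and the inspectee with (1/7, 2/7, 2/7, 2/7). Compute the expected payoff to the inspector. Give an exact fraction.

50/21

Against (1/7, 2/7, 2/7, 2/7), each row's expected payoff is day 1: 39/7; day 2: -4.
Taking the (2/3, 1/3)-weighted average: (2/3)·(39/7) + (1/3)·(-4) = 50/21.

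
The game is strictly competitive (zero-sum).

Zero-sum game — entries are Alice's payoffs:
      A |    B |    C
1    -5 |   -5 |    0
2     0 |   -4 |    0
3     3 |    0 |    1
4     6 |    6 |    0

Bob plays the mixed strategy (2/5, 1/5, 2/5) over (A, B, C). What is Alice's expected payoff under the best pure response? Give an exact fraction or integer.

1: (-5)·(2/5) + (-5)·(1/5) + (0)·(2/5) = -3.
2: (0)·(2/5) + (-4)·(1/5) + (0)·(2/5) = -4/5.
3: (3)·(2/5) + (0)·(1/5) + (1)·(2/5) = 8/5.
4: (6)·(2/5) + (6)·(1/5) + (0)·(2/5) = 18/5.
The best pure response is 4 with expected payoff 18/5.

18/5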